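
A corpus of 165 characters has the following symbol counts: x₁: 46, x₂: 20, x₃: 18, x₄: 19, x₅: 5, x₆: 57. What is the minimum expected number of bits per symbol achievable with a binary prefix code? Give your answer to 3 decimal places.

Probabilities are the counts divided by 165.
Repeatedly combine the two least-probable nodes; the expected code length is the sum of the merged weights.
merge 1/33 + 6/55 → 23/165
merge 19/165 + 4/33 → 13/55
merge 23/165 + 13/55 → 62/165
merge 46/165 + 19/55 → 103/165
merge 62/165 + 103/165 → 1
L = 23/165 + 13/55 + 62/165 + 103/165 + 1 = 392/165 ≈ 2.376 bits/symbol.

2.376 bits/symbol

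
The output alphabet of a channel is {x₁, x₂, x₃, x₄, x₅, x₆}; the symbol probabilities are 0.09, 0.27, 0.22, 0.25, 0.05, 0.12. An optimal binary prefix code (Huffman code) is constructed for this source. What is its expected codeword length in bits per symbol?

Repeatedly combine the two least-probable nodes; the expected code length is the sum of the merged weights.
merge 1/20 + 9/100 → 7/50
merge 3/25 + 7/50 → 13/50
merge 11/50 + 1/4 → 47/100
merge 13/50 + 27/100 → 53/100
merge 47/100 + 53/100 → 1
L = 7/50 + 13/50 + 47/100 + 53/100 + 1 = 12/5 = 2.4 bits/symbol.

2.4 bits/symbol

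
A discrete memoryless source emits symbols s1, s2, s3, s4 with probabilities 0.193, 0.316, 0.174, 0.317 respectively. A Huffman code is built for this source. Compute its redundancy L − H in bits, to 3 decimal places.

0.052 bits

Entropy H = −Σ p log₂ p ≈ 1.9476 bits.
Huffman merges: 87/500+193/1000→367/1000; 79/250+317/1000→633/1000; 367/1000+633/1000→1. L = 2 ≈ 2.0000.
L − H = 2.0000 − 1.9476 = 0.052 bits.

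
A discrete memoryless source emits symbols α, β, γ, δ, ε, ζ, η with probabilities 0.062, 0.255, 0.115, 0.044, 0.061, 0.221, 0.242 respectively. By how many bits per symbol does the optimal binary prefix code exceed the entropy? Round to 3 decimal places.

0.023 bits

Entropy H = −Σ p log₂ p ≈ 2.5314 bits.
Huffman merges: 11/250+61/1000→21/200; 31/500+21/200→167/1000; 23/200+167/1000→141/500; 221/1000+121/500→463/1000; 51/200+141/500→537/1000; 463/1000+537/1000→1. L = 1277/500 ≈ 2.5540.
L − H = 2.5540 − 2.5314 = 0.023 bits.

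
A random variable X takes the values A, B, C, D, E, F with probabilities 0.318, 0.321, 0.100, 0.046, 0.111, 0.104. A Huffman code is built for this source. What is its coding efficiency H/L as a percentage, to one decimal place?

Entropy H = −Σ p log₂ p ≈ 2.2800 bits.
Huffman merges: 23/500+1/10→73/500; 13/125+111/1000→43/200; 73/500+43/200→361/1000; 159/500+321/1000→639/1000; 361/1000+639/1000→1. L = 2361/1000 ≈ 2.3610.
Efficiency = H/L = 2.2800/2.3610 = 96.6%.

96.6%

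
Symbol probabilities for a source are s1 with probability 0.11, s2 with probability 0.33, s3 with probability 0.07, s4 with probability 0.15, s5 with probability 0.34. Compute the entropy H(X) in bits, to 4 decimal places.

2.0864 bits

H = −Σ pᵢ log₂ pᵢ.
−0.11·log₂(0.11) = 0.3503
−0.33·log₂(0.33) = 0.5278
−0.07·log₂(0.07) = 0.2686
−0.15·log₂(0.15) = 0.4105
−0.34·log₂(0.34) = 0.5292
Sum ≈ 2.0864 → 2.0864 bits.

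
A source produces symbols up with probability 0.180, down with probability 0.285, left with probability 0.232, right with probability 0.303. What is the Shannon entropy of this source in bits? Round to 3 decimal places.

H = −Σ pᵢ log₂ pᵢ.
−0.180·log₂(0.180) = 0.4453
−0.285·log₂(0.285) = 0.5161
−0.232·log₂(0.232) = 0.4890
−0.303·log₂(0.303) = 0.5220
Sum ≈ 1.9724 → 1.972 bits.

1.972 bits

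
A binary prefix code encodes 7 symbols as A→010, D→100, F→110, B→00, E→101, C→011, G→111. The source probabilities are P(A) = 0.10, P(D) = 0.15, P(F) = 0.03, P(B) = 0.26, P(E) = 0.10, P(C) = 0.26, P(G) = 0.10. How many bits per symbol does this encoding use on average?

L̄ = Σ pᵢ·ℓᵢ = 0.10·3 + 0.15·3 + 0.03·3 + 0.26·2 + 0.10·3 + 0.26·3 + 0.10·3 = 2.74 bits/symbol.

2.74 bits/symbol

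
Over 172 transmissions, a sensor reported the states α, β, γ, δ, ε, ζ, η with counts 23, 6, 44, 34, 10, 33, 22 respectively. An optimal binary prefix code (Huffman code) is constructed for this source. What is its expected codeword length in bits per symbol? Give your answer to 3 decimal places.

2.640 bits/symbol

Probabilities are the counts divided by 172.
Repeatedly combine the two least-probable nodes; the expected code length is the sum of the merged weights.
merge 3/86 + 5/86 → 4/43
merge 4/43 + 11/86 → 19/86
merge 23/172 + 33/172 → 14/43
merge 17/86 + 19/86 → 18/43
merge 11/43 + 14/43 → 25/43
merge 18/43 + 25/43 → 1
L = 4/43 + 19/86 + 14/43 + 18/43 + 25/43 + 1 = 227/86 ≈ 2.640 bits/symbol.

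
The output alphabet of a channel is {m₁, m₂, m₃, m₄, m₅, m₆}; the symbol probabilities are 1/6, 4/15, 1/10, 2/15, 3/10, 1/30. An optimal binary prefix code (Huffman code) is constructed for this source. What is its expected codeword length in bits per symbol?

Repeatedly combine the two least-probable nodes; the expected code length is the sum of the merged weights.
merge 1/30 + 1/10 → 2/15
merge 2/15 + 2/15 → 4/15
merge 1/6 + 4/15 → 13/30
merge 4/15 + 3/10 → 17/30
merge 13/30 + 17/30 → 1
L = 2/15 + 4/15 + 13/30 + 17/30 + 1 = 12/5 = 2.4 bits/symbol.

2.4 bits/symbol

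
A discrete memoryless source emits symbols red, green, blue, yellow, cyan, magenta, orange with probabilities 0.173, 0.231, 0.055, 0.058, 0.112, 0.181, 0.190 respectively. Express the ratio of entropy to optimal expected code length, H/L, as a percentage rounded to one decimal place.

Entropy H = −Σ p log₂ p ≈ 2.6499 bits.
Huffman merges: 11/200+29/500→113/1000; 14/125+113/1000→9/40; 173/1000+181/1000→177/500; 19/100+9/40→83/200; 231/1000+177/500→117/200; 83/200+117/200→1. L = 673/250 ≈ 2.6920.
Efficiency = H/L = 2.6499/2.6920 = 98.4%.

98.4%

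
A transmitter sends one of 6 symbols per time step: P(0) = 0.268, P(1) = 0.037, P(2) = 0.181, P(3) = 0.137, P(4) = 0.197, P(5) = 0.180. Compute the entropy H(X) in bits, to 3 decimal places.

H = −Σ pᵢ log₂ pᵢ.
−0.268·log₂(0.268) = 0.5091
−0.037·log₂(0.037) = 0.1760
−0.181·log₂(0.181) = 0.4463
−0.137·log₂(0.137) = 0.3929
−0.197·log₂(0.197) = 0.4617
−0.180·log₂(0.180) = 0.4453
Sum ≈ 2.4313 → 2.431 bits.

2.431 bits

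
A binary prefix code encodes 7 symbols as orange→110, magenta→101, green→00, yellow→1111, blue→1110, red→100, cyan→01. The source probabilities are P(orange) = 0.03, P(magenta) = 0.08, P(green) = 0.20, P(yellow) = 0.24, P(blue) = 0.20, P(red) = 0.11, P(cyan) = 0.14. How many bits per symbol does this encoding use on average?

L̄ = Σ pᵢ·ℓᵢ = 0.03·3 + 0.08·3 + 0.20·2 + 0.24·4 + 0.20·4 + 0.11·3 + 0.14·2 = 3.1 bits/symbol.

3.1 bits/symbol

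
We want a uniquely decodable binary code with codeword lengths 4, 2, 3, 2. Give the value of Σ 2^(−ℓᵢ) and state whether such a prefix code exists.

0.6875; yes

With common denominator 2^4 = 16: Σ 2^(−ℓᵢ) = 1/16 + 4/16 + 2/16 + 4/16 = 11/16 = 0.6875.
Kraft's inequality requires Σ ≤ 1; here Σ = 0.6875 ≤ 1, so such a prefix code exists.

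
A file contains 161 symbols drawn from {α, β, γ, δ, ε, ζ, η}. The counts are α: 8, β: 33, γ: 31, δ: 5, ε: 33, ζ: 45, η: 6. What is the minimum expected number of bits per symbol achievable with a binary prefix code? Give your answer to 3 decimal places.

Probabilities are the counts divided by 161.
Repeatedly combine the two least-probable nodes; the expected code length is the sum of the merged weights.
merge 5/161 + 6/161 → 11/161
merge 8/161 + 11/161 → 19/161
merge 19/161 + 31/161 → 50/161
merge 33/161 + 33/161 → 66/161
merge 45/161 + 50/161 → 95/161
merge 66/161 + 95/161 → 1
L = 11/161 + 19/161 + 50/161 + 66/161 + 95/161 + 1 = 402/161 ≈ 2.497 bits/symbol.

2.497 bits/symbol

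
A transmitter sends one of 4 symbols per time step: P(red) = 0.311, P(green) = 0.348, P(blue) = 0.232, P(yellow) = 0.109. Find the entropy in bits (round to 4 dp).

1.8915 bits

H = −Σ pᵢ log₂ pᵢ.
−0.311·log₂(0.311) = 0.5240
−0.348·log₂(0.348) = 0.5299
−0.232·log₂(0.232) = 0.4890
−0.109·log₂(0.109) = 0.3485
Sum ≈ 1.8915 → 1.8915 bits.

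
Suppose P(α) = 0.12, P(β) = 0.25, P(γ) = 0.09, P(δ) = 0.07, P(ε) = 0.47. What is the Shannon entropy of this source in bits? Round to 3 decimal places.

1.960 bits

H = −Σ pᵢ log₂ pᵢ.
−0.12·log₂(0.12) = 0.3671
−0.25·log₂(0.25) = 0.5000
−0.09·log₂(0.09) = 0.3127
−0.07·log₂(0.07) = 0.2686
−0.47·log₂(0.47) = 0.5120
Sum ≈ 1.9602 → 1.960 bits.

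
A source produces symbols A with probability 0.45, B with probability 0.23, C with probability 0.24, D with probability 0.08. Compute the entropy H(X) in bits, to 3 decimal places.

1.792 bits

H = −Σ pᵢ log₂ pᵢ.
−0.45·log₂(0.45) = 0.5184
−0.23·log₂(0.23) = 0.4877
−0.24·log₂(0.24) = 0.4941
−0.08·log₂(0.08) = 0.2915
Sum ≈ 1.7917 → 1.792 bits.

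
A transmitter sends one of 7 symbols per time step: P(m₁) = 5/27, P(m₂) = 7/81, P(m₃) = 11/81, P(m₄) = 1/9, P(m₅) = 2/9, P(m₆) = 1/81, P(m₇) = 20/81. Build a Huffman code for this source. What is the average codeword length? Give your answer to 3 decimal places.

2.630 bits/symbol

Repeatedly combine the two least-probable nodes; the expected code length is the sum of the merged weights.
merge 1/81 + 7/81 → 8/81
merge 8/81 + 1/9 → 17/81
merge 11/81 + 5/27 → 26/81
merge 17/81 + 2/9 → 35/81
merge 20/81 + 26/81 → 46/81
merge 35/81 + 46/81 → 1
L = 8/81 + 17/81 + 26/81 + 35/81 + 46/81 + 1 = 71/27 ≈ 2.630 bits/symbol.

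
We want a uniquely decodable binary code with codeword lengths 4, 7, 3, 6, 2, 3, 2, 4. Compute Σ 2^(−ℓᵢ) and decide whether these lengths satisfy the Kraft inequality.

0.8984375; yes

With common denominator 2^7 = 128: Σ 2^(−ℓᵢ) = 8/128 + 1/128 + 16/128 + 2/128 + 32/128 + 16/128 + 32/128 + 8/128 = 115/128 = 0.8984375.
Kraft's inequality requires Σ ≤ 1; here Σ = 0.8984375 ≤ 1, so such a prefix code exists.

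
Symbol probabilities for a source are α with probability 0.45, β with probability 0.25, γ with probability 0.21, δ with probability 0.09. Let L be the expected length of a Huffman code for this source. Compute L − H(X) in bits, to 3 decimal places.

Entropy H = −Σ p log₂ p ≈ 1.8039 bits.
Huffman merges: 9/100+21/100→3/10; 1/4+3/10→11/20; 9/20+11/20→1. L = 37/20 ≈ 1.8500.
L − H = 1.8500 − 1.8039 = 0.046 bits.

0.046 bits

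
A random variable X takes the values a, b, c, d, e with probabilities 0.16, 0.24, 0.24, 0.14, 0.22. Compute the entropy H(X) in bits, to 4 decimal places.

H = −Σ pᵢ log₂ pᵢ.
−0.16·log₂(0.16) = 0.4230
−0.24·log₂(0.24) = 0.4941
−0.24·log₂(0.24) = 0.4941
−0.14·log₂(0.14) = 0.3971
−0.22·log₂(0.22) = 0.4806
Sum ≈ 2.2890 → 2.2890 bits.

2.2890 bits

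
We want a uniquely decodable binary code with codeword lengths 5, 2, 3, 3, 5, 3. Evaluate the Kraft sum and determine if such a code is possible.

With common denominator 2^5 = 32: Σ 2^(−ℓᵢ) = 1/32 + 8/32 + 4/32 + 4/32 + 1/32 + 4/32 = 22/32 = 0.6875.
Kraft's inequality requires Σ ≤ 1; here Σ = 0.6875 ≤ 1, so such a prefix code exists.

0.6875; yes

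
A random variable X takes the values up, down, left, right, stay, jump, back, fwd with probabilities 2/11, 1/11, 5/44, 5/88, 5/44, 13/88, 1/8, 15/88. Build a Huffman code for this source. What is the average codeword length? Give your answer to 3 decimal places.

2.966 bits/symbol

Repeatedly combine the two least-probable nodes; the expected code length is the sum of the merged weights.
merge 5/88 + 1/11 → 13/88
merge 5/44 + 5/44 → 5/22
merge 1/8 + 13/88 → 3/11
merge 13/88 + 15/88 → 7/22
merge 2/11 + 5/22 → 9/22
merge 3/11 + 7/22 → 13/22
merge 9/22 + 13/22 → 1
L = 13/88 + 5/22 + 3/11 + 7/22 + 9/22 + 13/22 + 1 = 261/88 ≈ 2.966 bits/symbol.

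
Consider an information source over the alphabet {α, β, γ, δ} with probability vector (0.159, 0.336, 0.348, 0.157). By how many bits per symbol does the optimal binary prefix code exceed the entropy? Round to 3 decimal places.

0.068 bits

Entropy H = −Σ p log₂ p ≈ 1.8998 bits.
Huffman merges: 157/1000+159/1000→79/250; 79/250+42/125→163/250; 87/250+163/250→1. L = 246/125 ≈ 1.9680.
L − H = 1.9680 − 1.8998 = 0.068 bits.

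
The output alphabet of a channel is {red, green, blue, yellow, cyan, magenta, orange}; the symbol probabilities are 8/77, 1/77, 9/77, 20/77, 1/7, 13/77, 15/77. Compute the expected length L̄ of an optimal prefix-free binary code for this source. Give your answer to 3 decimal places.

Repeatedly combine the two least-probable nodes; the expected code length is the sum of the merged weights.
merge 1/77 + 8/77 → 9/77
merge 9/77 + 9/77 → 18/77
merge 1/7 + 13/77 → 24/77
merge 15/77 + 18/77 → 3/7
merge 20/77 + 24/77 → 4/7
merge 3/7 + 4/7 → 1
L = 9/77 + 18/77 + 24/77 + 3/7 + 4/7 + 1 = 205/77 ≈ 2.662 bits/symbol.

2.662 bits/symbol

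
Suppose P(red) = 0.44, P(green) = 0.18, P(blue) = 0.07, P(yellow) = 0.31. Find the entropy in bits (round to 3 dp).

H = −Σ pᵢ log₂ pᵢ.
−0.44·log₂(0.44) = 0.5211
−0.18·log₂(0.18) = 0.4453
−0.07·log₂(0.07) = 0.2686
−0.31·log₂(0.31) = 0.5238
Sum ≈ 1.7588 → 1.759 bits.

1.759 bits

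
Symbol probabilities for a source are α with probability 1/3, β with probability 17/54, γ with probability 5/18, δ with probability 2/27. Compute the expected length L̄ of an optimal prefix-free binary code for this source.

2 bits/symbol

Repeatedly combine the two least-probable nodes; the expected code length is the sum of the merged weights.
merge 2/27 + 5/18 → 19/54
merge 17/54 + 1/3 → 35/54
merge 19/54 + 35/54 → 1
L = 19/54 + 35/54 + 1 = 2 bits/symbol.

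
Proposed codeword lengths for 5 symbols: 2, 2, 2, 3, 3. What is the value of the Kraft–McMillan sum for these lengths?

With common denominator 2^3 = 8: Σ 2^(−ℓᵢ) = 2/8 + 2/8 + 2/8 + 1/8 + 1/8 = 8/8 = 1.

1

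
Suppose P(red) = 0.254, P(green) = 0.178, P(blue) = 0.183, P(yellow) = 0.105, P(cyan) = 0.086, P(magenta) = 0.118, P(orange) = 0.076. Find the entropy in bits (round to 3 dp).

2.686 bits

H = −Σ pᵢ log₂ pᵢ.
−0.254·log₂(0.254) = 0.5022
−0.178·log₂(0.178) = 0.4432
−0.183·log₂(0.183) = 0.4484
−0.105·log₂(0.105) = 0.3414
−0.086·log₂(0.086) = 0.3044
−0.118·log₂(0.118) = 0.3638
−0.076·log₂(0.076) = 0.2826
Sum ≈ 2.6860 → 2.686 bits.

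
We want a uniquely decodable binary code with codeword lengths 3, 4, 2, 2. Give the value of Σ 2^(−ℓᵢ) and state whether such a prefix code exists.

With common denominator 2^4 = 16: Σ 2^(−ℓᵢ) = 2/16 + 1/16 + 4/16 + 4/16 = 11/16 = 0.6875.
Kraft's inequality requires Σ ≤ 1; here Σ = 0.6875 ≤ 1, so such a prefix code exists.

0.6875; yes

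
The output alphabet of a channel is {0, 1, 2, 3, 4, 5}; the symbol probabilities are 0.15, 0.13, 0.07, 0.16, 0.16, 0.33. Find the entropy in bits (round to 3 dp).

2.436 bits

H = −Σ pᵢ log₂ pᵢ.
−0.15·log₂(0.15) = 0.4105
−0.13·log₂(0.13) = 0.3826
−0.07·log₂(0.07) = 0.2686
−0.16·log₂(0.16) = 0.4230
−0.16·log₂(0.16) = 0.4230
−0.33·log₂(0.33) = 0.5278
Sum ≈ 2.4356 → 2.436 bits.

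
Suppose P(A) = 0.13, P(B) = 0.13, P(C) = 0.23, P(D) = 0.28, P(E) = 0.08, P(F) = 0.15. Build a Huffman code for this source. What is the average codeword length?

2.49 bits/symbol

Repeatedly combine the two least-probable nodes; the expected code length is the sum of the merged weights.
merge 2/25 + 13/100 → 21/100
merge 13/100 + 3/20 → 7/25
merge 21/100 + 23/100 → 11/25
merge 7/25 + 7/25 → 14/25
merge 11/25 + 14/25 → 1
L = 21/100 + 7/25 + 11/25 + 14/25 + 1 = 249/100 = 2.49 bits/symbol.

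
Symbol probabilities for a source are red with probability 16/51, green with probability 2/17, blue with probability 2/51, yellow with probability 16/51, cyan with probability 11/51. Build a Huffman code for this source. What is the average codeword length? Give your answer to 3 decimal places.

Repeatedly combine the two least-probable nodes; the expected code length is the sum of the merged weights.
merge 2/51 + 2/17 → 8/51
merge 8/51 + 11/51 → 19/51
merge 16/51 + 16/51 → 32/51
merge 19/51 + 32/51 → 1
L = 8/51 + 19/51 + 32/51 + 1 = 110/51 ≈ 2.157 bits/symbol.

2.157 bits/symbol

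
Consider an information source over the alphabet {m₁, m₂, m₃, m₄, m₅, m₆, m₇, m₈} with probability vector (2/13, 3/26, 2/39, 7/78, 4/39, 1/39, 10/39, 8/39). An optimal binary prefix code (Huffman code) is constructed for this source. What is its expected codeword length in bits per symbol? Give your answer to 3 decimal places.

Repeatedly combine the two least-probable nodes; the expected code length is the sum of the merged weights.
merge 1/39 + 2/39 → 1/13
merge 1/13 + 7/78 → 1/6
merge 4/39 + 3/26 → 17/78
merge 2/13 + 1/6 → 25/78
merge 8/39 + 17/78 → 11/26
merge 10/39 + 25/78 → 15/26
merge 11/26 + 15/26 → 1
L = 1/13 + 1/6 + 17/78 + 25/78 + 11/26 + 15/26 + 1 = 217/78 ≈ 2.782 bits/symbol.

2.782 bits/symbol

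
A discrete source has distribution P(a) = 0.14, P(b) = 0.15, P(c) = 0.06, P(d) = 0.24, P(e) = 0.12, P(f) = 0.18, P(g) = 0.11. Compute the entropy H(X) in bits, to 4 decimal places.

2.7080 bits

H = −Σ pᵢ log₂ pᵢ.
−0.14·log₂(0.14) = 0.3971
−0.15·log₂(0.15) = 0.4105
−0.06·log₂(0.06) = 0.2435
−0.24·log₂(0.24) = 0.4941
−0.12·log₂(0.12) = 0.3671
−0.18·log₂(0.18) = 0.4453
−0.11·log₂(0.11) = 0.3503
Sum ≈ 2.7080 → 2.7080 bits.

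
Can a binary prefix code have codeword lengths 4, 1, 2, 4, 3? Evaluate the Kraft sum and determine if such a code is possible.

With common denominator 2^4 = 16: Σ 2^(−ℓᵢ) = 1/16 + 8/16 + 4/16 + 1/16 + 2/16 = 16/16 = 1.
Kraft's inequality requires Σ ≤ 1; here Σ = 1 ≤ 1, so such a prefix code exists.

1; yes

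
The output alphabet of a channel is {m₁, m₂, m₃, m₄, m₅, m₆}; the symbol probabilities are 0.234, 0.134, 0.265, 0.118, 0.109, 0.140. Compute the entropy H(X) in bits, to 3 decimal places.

2.496 bits

H = −Σ pᵢ log₂ pᵢ.
−0.234·log₂(0.234) = 0.4903
−0.134·log₂(0.134) = 0.3886
−0.265·log₂(0.265) = 0.5077
−0.118·log₂(0.118) = 0.3638
−0.109·log₂(0.109) = 0.3485
−0.140·log₂(0.140) = 0.3971
Sum ≈ 2.4961 → 2.496 bits.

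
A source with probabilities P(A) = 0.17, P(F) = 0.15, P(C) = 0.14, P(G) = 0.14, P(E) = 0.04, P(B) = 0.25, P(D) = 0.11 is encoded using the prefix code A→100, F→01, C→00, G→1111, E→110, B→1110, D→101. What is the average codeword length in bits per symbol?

3.1 bits/symbol

L̄ = Σ pᵢ·ℓᵢ = 0.17·3 + 0.15·2 + 0.14·2 + 0.14·4 + 0.04·3 + 0.25·4 + 0.11·3 = 3.1 bits/symbol.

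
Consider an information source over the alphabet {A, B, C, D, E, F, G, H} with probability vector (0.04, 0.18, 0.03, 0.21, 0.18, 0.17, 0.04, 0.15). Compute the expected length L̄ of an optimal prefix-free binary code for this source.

2.79 bits/symbol

Repeatedly combine the two least-probable nodes; the expected code length is the sum of the merged weights.
merge 3/100 + 1/25 → 7/100
merge 1/25 + 7/100 → 11/100
merge 11/100 + 3/20 → 13/50
merge 17/100 + 9/50 → 7/20
merge 9/50 + 21/100 → 39/100
merge 13/50 + 7/20 → 61/100
merge 39/100 + 61/100 → 1
L = 7/100 + 11/100 + 13/50 + 7/20 + 39/100 + 61/100 + 1 = 279/100 = 2.79 bits/symbol.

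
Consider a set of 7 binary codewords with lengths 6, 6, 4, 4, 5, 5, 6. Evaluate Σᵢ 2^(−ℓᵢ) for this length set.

With common denominator 2^6 = 64: Σ 2^(−ℓᵢ) = 1/64 + 1/64 + 4/64 + 4/64 + 2/64 + 2/64 + 1/64 = 15/64 = 0.234375.

0.234375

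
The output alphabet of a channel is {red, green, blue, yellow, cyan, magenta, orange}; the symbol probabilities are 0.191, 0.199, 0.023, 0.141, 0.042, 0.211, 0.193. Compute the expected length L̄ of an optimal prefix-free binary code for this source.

2.655 bits/symbol

Repeatedly combine the two least-probable nodes; the expected code length is the sum of the merged weights.
merge 23/1000 + 21/500 → 13/200
merge 13/200 + 141/1000 → 103/500
merge 191/1000 + 193/1000 → 48/125
merge 199/1000 + 103/500 → 81/200
merge 211/1000 + 48/125 → 119/200
merge 81/200 + 119/200 → 1
L = 13/200 + 103/500 + 48/125 + 81/200 + 119/200 + 1 = 531/200 = 2.655 bits/symbol.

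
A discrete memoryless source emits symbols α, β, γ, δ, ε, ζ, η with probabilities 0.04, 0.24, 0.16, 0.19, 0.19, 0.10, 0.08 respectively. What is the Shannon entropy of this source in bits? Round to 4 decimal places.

H = −Σ pᵢ log₂ pᵢ.
−0.04·log₂(0.04) = 0.1858
−0.24·log₂(0.24) = 0.4941
−0.16·log₂(0.16) = 0.4230
−0.19·log₂(0.19) = 0.4552
−0.19·log₂(0.19) = 0.4552
−0.10·log₂(0.10) = 0.3322
−0.08·log₂(0.08) = 0.2915
Sum ≈ 2.6371 → 2.6371 bits.

2.6371 bits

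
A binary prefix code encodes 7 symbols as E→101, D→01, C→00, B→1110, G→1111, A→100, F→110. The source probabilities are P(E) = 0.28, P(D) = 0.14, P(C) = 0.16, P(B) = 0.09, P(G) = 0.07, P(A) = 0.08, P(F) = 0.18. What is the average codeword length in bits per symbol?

L̄ = Σ pᵢ·ℓᵢ = 0.28·3 + 0.14·2 + 0.16·2 + 0.09·4 + 0.07·4 + 0.08·3 + 0.18·3 = 2.86 bits/symbol.

2.86 bits/symbol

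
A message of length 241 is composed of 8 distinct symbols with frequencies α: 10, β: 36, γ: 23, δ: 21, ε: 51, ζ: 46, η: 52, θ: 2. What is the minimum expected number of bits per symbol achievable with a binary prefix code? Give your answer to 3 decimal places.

2.759 bits/symbol

Probabilities are the counts divided by 241.
Repeatedly combine the two least-probable nodes; the expected code length is the sum of the merged weights.
merge 2/241 + 10/241 → 12/241
merge 12/241 + 21/241 → 33/241
merge 23/241 + 33/241 → 56/241
merge 36/241 + 46/241 → 82/241
merge 51/241 + 52/241 → 103/241
merge 56/241 + 82/241 → 138/241
merge 103/241 + 138/241 → 1
L = 12/241 + 33/241 + 56/241 + 82/241 + 103/241 + 138/241 + 1 = 665/241 ≈ 2.759 bits/symbol.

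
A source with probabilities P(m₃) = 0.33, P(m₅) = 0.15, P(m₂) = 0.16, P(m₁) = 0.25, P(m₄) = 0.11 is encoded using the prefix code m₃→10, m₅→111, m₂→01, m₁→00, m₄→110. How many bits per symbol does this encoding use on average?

L̄ = Σ pᵢ·ℓᵢ = 0.33·2 + 0.15·3 + 0.16·2 + 0.25·2 + 0.11·3 = 2.26 bits/symbol.

2.26 bits/symbol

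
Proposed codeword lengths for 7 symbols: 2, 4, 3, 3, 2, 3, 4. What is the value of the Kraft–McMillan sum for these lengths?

1

With common denominator 2^4 = 16: Σ 2^(−ℓᵢ) = 4/16 + 1/16 + 2/16 + 2/16 + 4/16 + 2/16 + 1/16 = 16/16 = 1.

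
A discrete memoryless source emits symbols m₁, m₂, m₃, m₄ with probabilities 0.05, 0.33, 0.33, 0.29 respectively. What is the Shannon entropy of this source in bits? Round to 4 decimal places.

H = −Σ pᵢ log₂ pᵢ.
−0.05·log₂(0.05) = 0.2161
−0.33·log₂(0.33) = 0.5278
−0.33·log₂(0.33) = 0.5278
−0.29·log₂(0.29) = 0.5179
Sum ≈ 1.7896 → 1.7896 bits.

1.7896 bits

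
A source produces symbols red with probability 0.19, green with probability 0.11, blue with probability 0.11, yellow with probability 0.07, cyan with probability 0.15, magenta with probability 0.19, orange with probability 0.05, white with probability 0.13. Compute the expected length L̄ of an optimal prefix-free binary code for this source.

2.93 bits/symbol

Repeatedly combine the two least-probable nodes; the expected code length is the sum of the merged weights.
merge 1/20 + 7/100 → 3/25
merge 11/100 + 11/100 → 11/50
merge 3/25 + 13/100 → 1/4
merge 3/20 + 19/100 → 17/50
merge 19/100 + 11/50 → 41/100
merge 1/4 + 17/50 → 59/100
merge 41/100 + 59/100 → 1
L = 3/25 + 11/50 + 1/4 + 17/50 + 41/100 + 59/100 + 1 = 293/100 = 2.93 bits/symbol.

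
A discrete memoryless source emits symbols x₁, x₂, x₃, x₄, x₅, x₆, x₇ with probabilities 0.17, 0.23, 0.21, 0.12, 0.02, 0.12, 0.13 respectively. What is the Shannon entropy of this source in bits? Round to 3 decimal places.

2.625 bits

H = −Σ pᵢ log₂ pᵢ.
−0.17·log₂(0.17) = 0.4346
−0.23·log₂(0.23) = 0.4877
−0.21·log₂(0.21) = 0.4728
−0.12·log₂(0.12) = 0.3671
−0.02·log₂(0.02) = 0.1129
−0.12·log₂(0.12) = 0.3671
−0.13·log₂(0.13) = 0.3826
Sum ≈ 2.6247 → 2.625 bits.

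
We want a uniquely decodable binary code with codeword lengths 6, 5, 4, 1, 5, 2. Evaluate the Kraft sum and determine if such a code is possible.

With common denominator 2^6 = 64: Σ 2^(−ℓᵢ) = 1/64 + 2/64 + 4/64 + 32/64 + 2/64 + 16/64 = 57/64 = 0.890625.
Kraft's inequality requires Σ ≤ 1; here Σ = 0.890625 ≤ 1, so such a prefix code exists.

0.890625; yes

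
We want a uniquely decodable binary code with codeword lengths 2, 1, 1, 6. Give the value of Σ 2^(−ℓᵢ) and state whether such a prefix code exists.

1.265625; no

With common denominator 2^6 = 64: Σ 2^(−ℓᵢ) = 16/64 + 32/64 + 32/64 + 1/64 = 81/64 = 1.265625.
Kraft's inequality requires Σ ≤ 1; here Σ = 1.265625 > 1, so no such prefix code exists.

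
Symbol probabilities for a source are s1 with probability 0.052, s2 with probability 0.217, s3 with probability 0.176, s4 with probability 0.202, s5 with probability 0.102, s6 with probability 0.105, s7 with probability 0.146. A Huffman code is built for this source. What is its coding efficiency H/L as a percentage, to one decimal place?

Entropy H = −Σ p log₂ p ≈ 2.6900 bits.
Huffman merges: 13/250+51/500→77/500; 21/200+73/500→251/1000; 77/500+22/125→33/100; 101/500+217/1000→419/1000; 251/1000+33/100→581/1000; 419/1000+581/1000→1. L = 547/200 ≈ 2.7350.
Efficiency = H/L = 2.6900/2.7350 = 98.4%.

98.4%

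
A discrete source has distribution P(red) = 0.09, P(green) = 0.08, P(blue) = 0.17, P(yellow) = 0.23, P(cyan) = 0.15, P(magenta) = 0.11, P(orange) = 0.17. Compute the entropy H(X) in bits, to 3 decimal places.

H = −Σ pᵢ log₂ pᵢ.
−0.09·log₂(0.09) = 0.3127
−0.08·log₂(0.08) = 0.2915
−0.17·log₂(0.17) = 0.4346
−0.23·log₂(0.23) = 0.4877
−0.15·log₂(0.15) = 0.4105
−0.11·log₂(0.11) = 0.3503
−0.17·log₂(0.17) = 0.4346
Sum ≈ 2.7218 → 2.722 bits.

2.722 bits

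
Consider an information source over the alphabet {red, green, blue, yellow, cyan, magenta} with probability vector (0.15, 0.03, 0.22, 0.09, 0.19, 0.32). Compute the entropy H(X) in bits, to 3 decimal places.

H = −Σ pᵢ log₂ pᵢ.
−0.15·log₂(0.15) = 0.4105
−0.03·log₂(0.03) = 0.1518
−0.22·log₂(0.22) = 0.4806
−0.09·log₂(0.09) = 0.3127
−0.19·log₂(0.19) = 0.4552
−0.32·log₂(0.32) = 0.5260
Sum ≈ 2.3368 → 2.337 bits.

2.337 bits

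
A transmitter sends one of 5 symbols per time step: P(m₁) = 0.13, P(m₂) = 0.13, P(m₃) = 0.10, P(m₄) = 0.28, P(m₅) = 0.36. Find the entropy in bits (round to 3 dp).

2.142 bits

H = −Σ pᵢ log₂ pᵢ.
−0.13·log₂(0.13) = 0.3826
−0.13·log₂(0.13) = 0.3826
−0.10·log₂(0.10) = 0.3322
−0.28·log₂(0.28) = 0.5142
−0.36·log₂(0.36) = 0.5306
Sum ≈ 2.1423 → 2.142 bits.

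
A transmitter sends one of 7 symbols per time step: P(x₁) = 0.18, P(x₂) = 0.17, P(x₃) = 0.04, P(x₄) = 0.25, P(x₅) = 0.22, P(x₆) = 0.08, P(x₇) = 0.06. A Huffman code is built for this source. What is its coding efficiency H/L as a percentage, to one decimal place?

98.1%

Entropy H = −Σ p log₂ p ≈ 2.5813 bits.
Huffman merges: 1/25+3/50→1/10; 2/25+1/10→9/50; 17/100+9/50→7/20; 9/50+11/50→2/5; 1/4+7/20→3/5; 2/5+3/5→1. L = 263/100 ≈ 2.6300.
Efficiency = H/L = 2.5813/2.6300 = 98.1%.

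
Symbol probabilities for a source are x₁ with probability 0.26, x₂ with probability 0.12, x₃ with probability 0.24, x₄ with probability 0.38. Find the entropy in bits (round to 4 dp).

H = −Σ pᵢ log₂ pᵢ.
−0.26·log₂(0.26) = 0.5053
−0.12·log₂(0.12) = 0.3671
−0.24·log₂(0.24) = 0.4941
−0.38·log₂(0.38) = 0.5305
Sum ≈ 1.8969 → 1.8969 bits.

1.8969 bits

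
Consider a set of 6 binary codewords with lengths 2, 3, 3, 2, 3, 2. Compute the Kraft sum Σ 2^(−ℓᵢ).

1.125

With common denominator 2^3 = 8: Σ 2^(−ℓᵢ) = 2/8 + 1/8 + 1/8 + 2/8 + 1/8 + 2/8 = 9/8 = 1.125.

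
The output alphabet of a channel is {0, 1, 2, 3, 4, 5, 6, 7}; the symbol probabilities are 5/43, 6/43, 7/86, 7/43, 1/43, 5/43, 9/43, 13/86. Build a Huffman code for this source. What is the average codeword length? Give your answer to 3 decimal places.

2.895 bits/symbol

Repeatedly combine the two least-probable nodes; the expected code length is the sum of the merged weights.
merge 1/43 + 7/86 → 9/86
merge 9/86 + 5/43 → 19/86
merge 5/43 + 6/43 → 11/43
merge 13/86 + 7/43 → 27/86
merge 9/43 + 19/86 → 37/86
merge 11/43 + 27/86 → 49/86
merge 37/86 + 49/86 → 1
L = 9/86 + 19/86 + 11/43 + 27/86 + 37/86 + 49/86 + 1 = 249/86 ≈ 2.895 bits/symbol.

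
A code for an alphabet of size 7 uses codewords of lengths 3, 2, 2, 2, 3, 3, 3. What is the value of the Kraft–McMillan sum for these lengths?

1.25

With common denominator 2^3 = 8: Σ 2^(−ℓᵢ) = 1/8 + 2/8 + 2/8 + 2/8 + 1/8 + 1/8 + 1/8 = 10/8 = 1.25.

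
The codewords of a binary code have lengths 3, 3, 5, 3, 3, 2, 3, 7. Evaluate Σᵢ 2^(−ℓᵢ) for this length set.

With common denominator 2^7 = 128: Σ 2^(−ℓᵢ) = 16/128 + 16/128 + 4/128 + 16/128 + 16/128 + 32/128 + 16/128 + 1/128 = 117/128 = 0.9140625.

0.9140625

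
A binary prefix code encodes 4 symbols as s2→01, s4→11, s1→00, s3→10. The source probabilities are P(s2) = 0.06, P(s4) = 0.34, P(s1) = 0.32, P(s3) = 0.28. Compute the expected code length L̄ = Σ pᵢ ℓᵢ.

2 bits/symbol

L̄ = Σ pᵢ·ℓᵢ = 0.06·2 + 0.34·2 + 0.32·2 + 0.28·2 = 2 bits/symbol.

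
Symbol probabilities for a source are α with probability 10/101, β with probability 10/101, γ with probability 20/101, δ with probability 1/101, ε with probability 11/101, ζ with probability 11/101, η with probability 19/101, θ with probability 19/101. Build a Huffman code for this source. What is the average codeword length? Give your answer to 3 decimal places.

Repeatedly combine the two least-probable nodes; the expected code length is the sum of the merged weights.
merge 1/101 + 10/101 → 11/101
merge 10/101 + 11/101 → 21/101
merge 11/101 + 11/101 → 22/101
merge 19/101 + 19/101 → 38/101
merge 20/101 + 21/101 → 41/101
merge 22/101 + 38/101 → 60/101
merge 41/101 + 60/101 → 1
L = 11/101 + 21/101 + 22/101 + 38/101 + 41/101 + 60/101 + 1 = 294/101 ≈ 2.911 bits/symbol.

2.911 bits/symbol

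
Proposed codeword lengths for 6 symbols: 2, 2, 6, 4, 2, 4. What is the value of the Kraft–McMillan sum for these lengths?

0.890625

With common denominator 2^6 = 64: Σ 2^(−ℓᵢ) = 16/64 + 16/64 + 1/64 + 4/64 + 16/64 + 4/64 = 57/64 = 0.890625.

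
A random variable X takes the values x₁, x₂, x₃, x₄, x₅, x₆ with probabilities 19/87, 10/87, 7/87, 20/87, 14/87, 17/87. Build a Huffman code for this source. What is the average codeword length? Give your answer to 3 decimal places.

2.552 bits/symbol

Repeatedly combine the two least-probable nodes; the expected code length is the sum of the merged weights.
merge 7/87 + 10/87 → 17/87
merge 14/87 + 17/87 → 31/87
merge 17/87 + 19/87 → 12/29
merge 20/87 + 31/87 → 17/29
merge 12/29 + 17/29 → 1
L = 17/87 + 31/87 + 12/29 + 17/29 + 1 = 74/29 ≈ 2.552 bits/symbol.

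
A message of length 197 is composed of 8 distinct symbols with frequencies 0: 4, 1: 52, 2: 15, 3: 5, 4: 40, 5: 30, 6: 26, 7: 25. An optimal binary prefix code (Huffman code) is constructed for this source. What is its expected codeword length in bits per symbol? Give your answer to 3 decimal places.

Probabilities are the counts divided by 197.
Repeatedly combine the two least-probable nodes; the expected code length is the sum of the merged weights.
merge 4/197 + 5/197 → 9/197
merge 9/197 + 15/197 → 24/197
merge 24/197 + 25/197 → 49/197
merge 26/197 + 30/197 → 56/197
merge 40/197 + 49/197 → 89/197
merge 52/197 + 56/197 → 108/197
merge 89/197 + 108/197 → 1
L = 9/197 + 24/197 + 49/197 + 56/197 + 89/197 + 108/197 + 1 = 532/197 ≈ 2.701 bits/symbol.

2.701 bits/symbol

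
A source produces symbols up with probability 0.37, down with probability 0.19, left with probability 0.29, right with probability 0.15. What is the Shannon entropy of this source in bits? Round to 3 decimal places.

H = −Σ pᵢ log₂ pᵢ.
−0.37·log₂(0.37) = 0.5307
−0.19·log₂(0.19) = 0.4552
−0.29·log₂(0.29) = 0.5179
−0.15·log₂(0.15) = 0.4105
Sum ≈ 1.9144 → 1.914 bits.

1.914 bits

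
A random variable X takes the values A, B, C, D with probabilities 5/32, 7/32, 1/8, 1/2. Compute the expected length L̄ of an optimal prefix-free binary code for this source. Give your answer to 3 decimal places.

Repeatedly combine the two least-probable nodes; the expected code length is the sum of the merged weights.
merge 1/8 + 5/32 → 9/32
merge 7/32 + 9/32 → 1/2
merge 1/2 + 1/2 → 1
L = 9/32 + 1/2 + 1 = 57/32 ≈ 1.781 bits/symbol.

1.781 bits/symbol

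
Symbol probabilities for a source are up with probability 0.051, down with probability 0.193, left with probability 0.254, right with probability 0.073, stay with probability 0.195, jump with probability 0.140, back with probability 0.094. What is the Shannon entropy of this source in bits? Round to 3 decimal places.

H = −Σ pᵢ log₂ pᵢ.
−0.051·log₂(0.051) = 0.2190
−0.193·log₂(0.193) = 0.4581
−0.254·log₂(0.254) = 0.5022
−0.073·log₂(0.073) = 0.2756
−0.195·log₂(0.195) = 0.4599
−0.140·log₂(0.140) = 0.3971
−0.094·log₂(0.094) = 0.3207
Sum ≈ 2.6325 → 2.633 bits.

2.633 bits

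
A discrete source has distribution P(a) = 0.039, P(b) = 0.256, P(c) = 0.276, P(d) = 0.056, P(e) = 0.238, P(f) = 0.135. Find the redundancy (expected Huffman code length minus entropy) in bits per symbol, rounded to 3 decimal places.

Entropy H = −Σ p log₂ p ≈ 2.3142 bits.
Huffman merges: 39/1000+7/125→19/200; 19/200+27/200→23/100; 23/100+119/500→117/250; 32/125+69/250→133/250; 117/250+133/250→1. L = 93/40 ≈ 2.3250.
L − H = 2.3250 − 2.3142 = 0.011 bits.

0.011 bits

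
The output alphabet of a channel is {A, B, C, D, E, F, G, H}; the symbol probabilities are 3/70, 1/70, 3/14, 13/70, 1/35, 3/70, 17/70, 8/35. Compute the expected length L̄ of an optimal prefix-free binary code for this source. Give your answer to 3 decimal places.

2.571 bits/symbol

Repeatedly combine the two least-probable nodes; the expected code length is the sum of the merged weights.
merge 1/70 + 1/35 → 3/70
merge 3/70 + 3/70 → 3/35
merge 3/70 + 3/35 → 9/70
merge 9/70 + 13/70 → 11/35
merge 3/14 + 8/35 → 31/70
merge 17/70 + 11/35 → 39/70
merge 31/70 + 39/70 → 1
L = 3/70 + 3/35 + 9/70 + 11/35 + 31/70 + 39/70 + 1 = 18/7 ≈ 2.571 bits/symbol.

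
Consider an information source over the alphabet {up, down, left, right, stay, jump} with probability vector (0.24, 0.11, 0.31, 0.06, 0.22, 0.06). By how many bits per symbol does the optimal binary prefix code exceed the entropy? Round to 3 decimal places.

Entropy H = −Σ p log₂ p ≈ 2.3359 bits.
Huffman merges: 3/50+3/50→3/25; 11/100+3/25→23/100; 11/50+23/100→9/20; 6/25+31/100→11/20; 9/20+11/20→1. L = 47/20 ≈ 2.3500.
L − H = 2.3500 − 2.3359 = 0.014 bits.

0.014 bits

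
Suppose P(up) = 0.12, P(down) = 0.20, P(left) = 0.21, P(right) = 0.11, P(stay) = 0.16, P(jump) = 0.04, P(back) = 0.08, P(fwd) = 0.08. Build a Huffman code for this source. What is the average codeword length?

2.9 bits/symbol

Repeatedly combine the two least-probable nodes; the expected code length is the sum of the merged weights.
merge 1/25 + 2/25 → 3/25
merge 2/25 + 11/100 → 19/100
merge 3/25 + 3/25 → 6/25
merge 4/25 + 19/100 → 7/20
merge 1/5 + 21/100 → 41/100
merge 6/25 + 7/20 → 59/100
merge 41/100 + 59/100 → 1
L = 3/25 + 19/100 + 6/25 + 7/20 + 41/100 + 59/100 + 1 = 29/10 = 2.9 bits/symbol.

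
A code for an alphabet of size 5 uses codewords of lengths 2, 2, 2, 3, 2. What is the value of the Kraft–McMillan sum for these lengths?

1.125

With common denominator 2^3 = 8: Σ 2^(−ℓᵢ) = 2/8 + 2/8 + 2/8 + 1/8 + 2/8 = 9/8 = 1.125.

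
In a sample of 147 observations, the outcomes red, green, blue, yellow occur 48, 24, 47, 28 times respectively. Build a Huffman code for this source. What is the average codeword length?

2 bits/symbol

Probabilities are the counts divided by 147.
Repeatedly combine the two least-probable nodes; the expected code length is the sum of the merged weights.
merge 8/49 + 4/21 → 52/147
merge 47/147 + 16/49 → 95/147
merge 52/147 + 95/147 → 1
L = 52/147 + 95/147 + 1 = 2 bits/symbol.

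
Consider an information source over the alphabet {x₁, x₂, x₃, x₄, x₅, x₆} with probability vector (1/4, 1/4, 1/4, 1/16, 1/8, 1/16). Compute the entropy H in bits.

Each probability is a power of 1/2, so log₂(1/p) is an integer.
H = Σ p·log₂(1/p) = 1/4·2 + 1/4·2 + 1/4·2 + 1/16·4 + 1/8·3 + 1/16·4 = 2.375 bits.

2.375 bits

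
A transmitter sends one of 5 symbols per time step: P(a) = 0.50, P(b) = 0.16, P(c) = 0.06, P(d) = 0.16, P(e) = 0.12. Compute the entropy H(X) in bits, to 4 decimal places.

1.9566 bits

H = −Σ pᵢ log₂ pᵢ.
−0.50·log₂(0.50) = 0.5000
−0.16·log₂(0.16) = 0.4230
−0.06·log₂(0.06) = 0.2435
−0.16·log₂(0.16) = 0.4230
−0.12·log₂(0.12) = 0.3671
Sum ≈ 1.9566 → 1.9566 bits.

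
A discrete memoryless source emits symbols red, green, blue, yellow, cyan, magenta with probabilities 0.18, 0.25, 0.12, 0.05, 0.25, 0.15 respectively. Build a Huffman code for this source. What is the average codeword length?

Repeatedly combine the two least-probable nodes; the expected code length is the sum of the merged weights.
merge 1/20 + 3/25 → 17/100
merge 3/20 + 17/100 → 8/25
merge 9/50 + 1/4 → 43/100
merge 1/4 + 8/25 → 57/100
merge 43/100 + 57/100 → 1
L = 17/100 + 8/25 + 43/100 + 57/100 + 1 = 249/100 = 2.49 bits/symbol.

2.49 bits/symbol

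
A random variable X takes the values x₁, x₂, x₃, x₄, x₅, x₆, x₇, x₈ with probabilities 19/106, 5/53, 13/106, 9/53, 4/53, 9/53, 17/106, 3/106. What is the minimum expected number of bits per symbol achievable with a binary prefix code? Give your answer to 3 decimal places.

2.925 bits/symbol

Repeatedly combine the two least-probable nodes; the expected code length is the sum of the merged weights.
merge 3/106 + 4/53 → 11/106
merge 5/53 + 11/106 → 21/106
merge 13/106 + 17/106 → 15/53
merge 9/53 + 9/53 → 18/53
merge 19/106 + 21/106 → 20/53
merge 15/53 + 18/53 → 33/53
merge 20/53 + 33/53 → 1
L = 11/106 + 21/106 + 15/53 + 18/53 + 20/53 + 33/53 + 1 = 155/53 ≈ 2.925 bits/symbol.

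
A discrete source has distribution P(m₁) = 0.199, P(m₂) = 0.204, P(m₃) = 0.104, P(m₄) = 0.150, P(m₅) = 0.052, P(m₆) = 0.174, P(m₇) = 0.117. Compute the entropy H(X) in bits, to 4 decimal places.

2.7044 bits

H = −Σ pᵢ log₂ pᵢ.
−0.199·log₂(0.199) = 0.4635
−0.204·log₂(0.204) = 0.4678
−0.104·log₂(0.104) = 0.3396
−0.150·log₂(0.150) = 0.4105
−0.052·log₂(0.052) = 0.2218
−0.174·log₂(0.174) = 0.4390
−0.117·log₂(0.117) = 0.3622
Sum ≈ 2.7044 → 2.7044 bits.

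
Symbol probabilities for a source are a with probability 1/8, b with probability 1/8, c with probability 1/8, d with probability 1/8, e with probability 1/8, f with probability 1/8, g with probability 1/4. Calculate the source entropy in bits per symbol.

Each probability is a power of 1/2, so log₂(1/p) is an integer.
H = Σ p·log₂(1/p) = 1/8·3 + 1/8·3 + 1/8·3 + 1/8·3 + 1/8·3 + 1/8·3 + 1/4·2 = 2.75 bits.

2.75 bits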